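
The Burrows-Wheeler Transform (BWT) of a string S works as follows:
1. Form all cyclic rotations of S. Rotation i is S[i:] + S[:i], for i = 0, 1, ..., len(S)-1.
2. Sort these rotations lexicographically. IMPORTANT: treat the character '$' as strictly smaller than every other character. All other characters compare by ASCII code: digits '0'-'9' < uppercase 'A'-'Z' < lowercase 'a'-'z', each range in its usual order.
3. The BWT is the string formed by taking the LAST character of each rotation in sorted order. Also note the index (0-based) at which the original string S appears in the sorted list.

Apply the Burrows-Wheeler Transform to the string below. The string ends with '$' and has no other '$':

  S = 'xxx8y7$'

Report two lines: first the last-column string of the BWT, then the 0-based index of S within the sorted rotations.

All 7 rotations (rotation i = S[i:]+S[:i]):
  rot[0] = xxx8y7$
  rot[1] = xx8y7$x
  rot[2] = x8y7$xx
  rot[3] = 8y7$xxx
  rot[4] = y7$xxx8
  rot[5] = 7$xxx8y
  rot[6] = $xxx8y7
Sorted (with $ < everything):
  sorted[0] = $xxx8y7  (last char: '7')
  sorted[1] = 7$xxx8y  (last char: 'y')
  sorted[2] = 8y7$xxx  (last char: 'x')
  sorted[3] = x8y7$xx  (last char: 'x')
  sorted[4] = xx8y7$x  (last char: 'x')
  sorted[5] = xxx8y7$  (last char: '$')
  sorted[6] = y7$xxx8  (last char: '8')
Last column: 7yxxx$8
Original string S is at sorted index 5

Answer: 7yxxx$8
5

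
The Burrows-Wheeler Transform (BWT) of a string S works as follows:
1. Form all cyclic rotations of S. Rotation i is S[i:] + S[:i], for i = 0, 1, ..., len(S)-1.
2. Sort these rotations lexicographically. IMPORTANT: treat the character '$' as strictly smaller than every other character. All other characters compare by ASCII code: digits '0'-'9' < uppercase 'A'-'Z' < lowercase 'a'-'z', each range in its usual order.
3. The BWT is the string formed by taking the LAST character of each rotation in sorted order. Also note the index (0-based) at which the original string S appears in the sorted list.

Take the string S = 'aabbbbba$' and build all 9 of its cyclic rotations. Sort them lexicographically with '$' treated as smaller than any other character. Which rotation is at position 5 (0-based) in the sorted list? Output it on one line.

Answer: bba$aabbb

Derivation:
All 9 rotations (rotation i = S[i:]+S[:i]):
  rot[0] = aabbbbba$
  rot[1] = abbbbba$a
  rot[2] = bbbbba$aa
  rot[3] = bbbba$aab
  rot[4] = bbba$aabb
  rot[5] = bba$aabbb
  rot[6] = ba$aabbbb
  rot[7] = a$aabbbbb
  rot[8] = $aabbbbba
Sorted (with $ < everything):
  sorted[0] = $aabbbbba
  sorted[1] = a$aabbbbb
  sorted[2] = aabbbbba$
  sorted[3] = abbbbba$a
  sorted[4] = ba$aabbbb
  sorted[5] = bba$aabbb
  sorted[6] = bbba$aabb
  sorted[7] = bbbba$aab
  sorted[8] = bbbbba$aa
sorted[5] = bba$aabbb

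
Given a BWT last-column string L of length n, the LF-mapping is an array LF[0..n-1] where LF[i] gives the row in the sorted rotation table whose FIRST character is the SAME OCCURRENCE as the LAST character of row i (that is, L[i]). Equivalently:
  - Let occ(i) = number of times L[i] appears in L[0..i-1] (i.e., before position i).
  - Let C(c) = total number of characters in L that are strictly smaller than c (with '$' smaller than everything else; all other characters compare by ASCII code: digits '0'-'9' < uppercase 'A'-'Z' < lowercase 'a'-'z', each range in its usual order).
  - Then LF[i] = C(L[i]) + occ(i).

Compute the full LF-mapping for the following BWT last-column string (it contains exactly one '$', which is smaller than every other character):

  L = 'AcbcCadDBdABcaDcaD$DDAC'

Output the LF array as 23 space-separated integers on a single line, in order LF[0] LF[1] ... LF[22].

Char counts: '$':1, 'A':3, 'B':2, 'C':2, 'D':5, 'a':3, 'b':1, 'c':4, 'd':2
C (first-col start): C('$')=0, C('A')=1, C('B')=4, C('C')=6, C('D')=8, C('a')=13, C('b')=16, C('c')=17, C('d')=21
L[0]='A': occ=0, LF[0]=C('A')+0=1+0=1
L[1]='c': occ=0, LF[1]=C('c')+0=17+0=17
L[2]='b': occ=0, LF[2]=C('b')+0=16+0=16
L[3]='c': occ=1, LF[3]=C('c')+1=17+1=18
L[4]='C': occ=0, LF[4]=C('C')+0=6+0=6
L[5]='a': occ=0, LF[5]=C('a')+0=13+0=13
L[6]='d': occ=0, LF[6]=C('d')+0=21+0=21
L[7]='D': occ=0, LF[7]=C('D')+0=8+0=8
L[8]='B': occ=0, LF[8]=C('B')+0=4+0=4
L[9]='d': occ=1, LF[9]=C('d')+1=21+1=22
L[10]='A': occ=1, LF[10]=C('A')+1=1+1=2
L[11]='B': occ=1, LF[11]=C('B')+1=4+1=5
L[12]='c': occ=2, LF[12]=C('c')+2=17+2=19
L[13]='a': occ=1, LF[13]=C('a')+1=13+1=14
L[14]='D': occ=1, LF[14]=C('D')+1=8+1=9
L[15]='c': occ=3, LF[15]=C('c')+3=17+3=20
L[16]='a': occ=2, LF[16]=C('a')+2=13+2=15
L[17]='D': occ=2, LF[17]=C('D')+2=8+2=10
L[18]='$': occ=0, LF[18]=C('$')+0=0+0=0
L[19]='D': occ=3, LF[19]=C('D')+3=8+3=11
L[20]='D': occ=4, LF[20]=C('D')+4=8+4=12
L[21]='A': occ=2, LF[21]=C('A')+2=1+2=3
L[22]='C': occ=1, LF[22]=C('C')+1=6+1=7

Answer: 1 17 16 18 6 13 21 8 4 22 2 5 19 14 9 20 15 10 0 11 12 3 7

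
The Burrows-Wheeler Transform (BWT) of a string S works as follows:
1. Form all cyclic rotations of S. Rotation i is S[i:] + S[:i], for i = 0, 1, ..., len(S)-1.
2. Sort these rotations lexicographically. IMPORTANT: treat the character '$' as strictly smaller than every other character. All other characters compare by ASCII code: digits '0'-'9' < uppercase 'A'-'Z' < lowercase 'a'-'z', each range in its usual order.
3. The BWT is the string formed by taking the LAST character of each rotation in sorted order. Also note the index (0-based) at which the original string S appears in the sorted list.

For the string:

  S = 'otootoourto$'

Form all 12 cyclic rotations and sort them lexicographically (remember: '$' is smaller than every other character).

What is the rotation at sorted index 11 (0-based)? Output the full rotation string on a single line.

Answer: urto$otootoo

Derivation:
All 12 rotations (rotation i = S[i:]+S[:i]):
  rot[0] = otootoourto$
  rot[1] = tootoourto$o
  rot[2] = ootoourto$ot
  rot[3] = otoourto$oto
  rot[4] = toourto$otoo
  rot[5] = oourto$otoot
  rot[6] = ourto$otooto
  rot[7] = urto$otootoo
  rot[8] = rto$otootoou
  rot[9] = to$otootoour
  rot[10] = o$otootoourt
  rot[11] = $otootoourto
Sorted (with $ < everything):
  sorted[0] = $otootoourto
  sorted[1] = o$otootoourt
  sorted[2] = ootoourto$ot
  sorted[3] = oourto$otoot
  sorted[4] = otootoourto$
  sorted[5] = otoourto$oto
  sorted[6] = ourto$otooto
  sorted[7] = rto$otootoou
  sorted[8] = to$otootoour
  sorted[9] = tootoourto$o
  sorted[10] = toourto$otoo
  sorted[11] = urto$otootoo
sorted[11] = urto$otootoo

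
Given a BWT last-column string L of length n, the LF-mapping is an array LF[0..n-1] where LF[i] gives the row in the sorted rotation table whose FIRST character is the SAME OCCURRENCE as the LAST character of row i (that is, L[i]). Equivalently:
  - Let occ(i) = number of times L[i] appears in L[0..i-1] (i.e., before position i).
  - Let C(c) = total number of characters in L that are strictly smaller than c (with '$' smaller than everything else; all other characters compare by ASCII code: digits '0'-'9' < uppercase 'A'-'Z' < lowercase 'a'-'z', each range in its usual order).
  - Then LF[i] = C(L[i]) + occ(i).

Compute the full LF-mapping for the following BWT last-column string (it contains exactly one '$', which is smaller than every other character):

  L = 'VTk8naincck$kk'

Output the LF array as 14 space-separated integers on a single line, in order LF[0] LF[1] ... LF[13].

Answer: 3 2 8 1 12 4 7 13 5 6 9 0 10 11

Derivation:
Char counts: '$':1, '8':1, 'T':1, 'V':1, 'a':1, 'c':2, 'i':1, 'k':4, 'n':2
C (first-col start): C('$')=0, C('8')=1, C('T')=2, C('V')=3, C('a')=4, C('c')=5, C('i')=7, C('k')=8, C('n')=12
L[0]='V': occ=0, LF[0]=C('V')+0=3+0=3
L[1]='T': occ=0, LF[1]=C('T')+0=2+0=2
L[2]='k': occ=0, LF[2]=C('k')+0=8+0=8
L[3]='8': occ=0, LF[3]=C('8')+0=1+0=1
L[4]='n': occ=0, LF[4]=C('n')+0=12+0=12
L[5]='a': occ=0, LF[5]=C('a')+0=4+0=4
L[6]='i': occ=0, LF[6]=C('i')+0=7+0=7
L[7]='n': occ=1, LF[7]=C('n')+1=12+1=13
L[8]='c': occ=0, LF[8]=C('c')+0=5+0=5
L[9]='c': occ=1, LF[9]=C('c')+1=5+1=6
L[10]='k': occ=1, LF[10]=C('k')+1=8+1=9
L[11]='$': occ=0, LF[11]=C('$')+0=0+0=0
L[12]='k': occ=2, LF[12]=C('k')+2=8+2=10
L[13]='k': occ=3, LF[13]=C('k')+3=8+3=11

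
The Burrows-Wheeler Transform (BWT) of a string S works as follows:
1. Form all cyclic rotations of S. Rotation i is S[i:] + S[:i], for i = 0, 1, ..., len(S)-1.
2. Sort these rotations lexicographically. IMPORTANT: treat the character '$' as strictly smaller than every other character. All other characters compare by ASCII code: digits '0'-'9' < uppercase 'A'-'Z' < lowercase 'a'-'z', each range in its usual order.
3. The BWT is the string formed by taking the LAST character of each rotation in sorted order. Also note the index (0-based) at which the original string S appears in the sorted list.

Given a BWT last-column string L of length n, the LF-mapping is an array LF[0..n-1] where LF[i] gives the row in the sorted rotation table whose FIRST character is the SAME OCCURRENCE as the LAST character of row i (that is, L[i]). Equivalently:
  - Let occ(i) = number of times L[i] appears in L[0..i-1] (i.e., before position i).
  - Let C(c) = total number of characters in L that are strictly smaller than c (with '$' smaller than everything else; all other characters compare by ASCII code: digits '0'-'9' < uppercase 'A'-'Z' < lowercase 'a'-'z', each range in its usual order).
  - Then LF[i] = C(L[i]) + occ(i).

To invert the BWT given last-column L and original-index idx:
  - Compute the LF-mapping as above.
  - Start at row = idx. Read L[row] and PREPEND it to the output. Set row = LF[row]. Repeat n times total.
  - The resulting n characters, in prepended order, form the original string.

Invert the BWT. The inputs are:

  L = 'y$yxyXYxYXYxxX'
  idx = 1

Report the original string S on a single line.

LF mapping: 11 0 12 7 13 1 4 8 5 2 6 9 10 3
Walk LF starting at row 1, prepending L[row]:
  step 1: row=1, L[1]='$', prepend. Next row=LF[1]=0
  step 2: row=0, L[0]='y', prepend. Next row=LF[0]=11
  step 3: row=11, L[11]='x', prepend. Next row=LF[11]=9
  step 4: row=9, L[9]='X', prepend. Next row=LF[9]=2
  step 5: row=2, L[2]='y', prepend. Next row=LF[2]=12
  step 6: row=12, L[12]='x', prepend. Next row=LF[12]=10
  step 7: row=10, L[10]='Y', prepend. Next row=LF[10]=6
  step 8: row=6, L[6]='Y', prepend. Next row=LF[6]=4
  step 9: row=4, L[4]='y', prepend. Next row=LF[4]=13
  step 10: row=13, L[13]='X', prepend. Next row=LF[13]=3
  step 11: row=3, L[3]='x', prepend. Next row=LF[3]=7
  step 12: row=7, L[7]='x', prepend. Next row=LF[7]=8
  step 13: row=8, L[8]='Y', prepend. Next row=LF[8]=5
  step 14: row=5, L[5]='X', prepend. Next row=LF[5]=1
Reversed output: XYxxXyYYxyXxy$

Answer: XYxxXyYYxyXxy$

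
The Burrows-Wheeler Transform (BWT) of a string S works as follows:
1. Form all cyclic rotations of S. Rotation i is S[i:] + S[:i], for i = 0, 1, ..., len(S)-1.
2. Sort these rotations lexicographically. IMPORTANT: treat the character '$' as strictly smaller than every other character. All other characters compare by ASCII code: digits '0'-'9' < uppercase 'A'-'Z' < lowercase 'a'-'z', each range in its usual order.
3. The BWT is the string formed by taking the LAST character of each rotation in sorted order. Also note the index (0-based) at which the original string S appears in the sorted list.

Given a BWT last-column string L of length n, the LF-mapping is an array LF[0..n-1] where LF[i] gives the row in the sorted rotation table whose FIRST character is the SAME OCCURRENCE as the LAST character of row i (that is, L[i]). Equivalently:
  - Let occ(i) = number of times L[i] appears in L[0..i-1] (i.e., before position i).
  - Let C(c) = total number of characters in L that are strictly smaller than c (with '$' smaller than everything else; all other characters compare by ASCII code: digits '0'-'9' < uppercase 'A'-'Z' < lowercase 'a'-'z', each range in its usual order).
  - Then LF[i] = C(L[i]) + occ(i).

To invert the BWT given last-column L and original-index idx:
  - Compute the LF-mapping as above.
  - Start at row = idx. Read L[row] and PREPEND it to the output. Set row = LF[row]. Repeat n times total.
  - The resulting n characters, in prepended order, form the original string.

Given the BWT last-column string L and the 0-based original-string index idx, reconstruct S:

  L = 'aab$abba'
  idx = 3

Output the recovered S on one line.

LF mapping: 1 2 5 0 3 6 7 4
Walk LF starting at row 3, prepending L[row]:
  step 1: row=3, L[3]='$', prepend. Next row=LF[3]=0
  step 2: row=0, L[0]='a', prepend. Next row=LF[0]=1
  step 3: row=1, L[1]='a', prepend. Next row=LF[1]=2
  step 4: row=2, L[2]='b', prepend. Next row=LF[2]=5
  step 5: row=5, L[5]='b', prepend. Next row=LF[5]=6
  step 6: row=6, L[6]='b', prepend. Next row=LF[6]=7
  step 7: row=7, L[7]='a', prepend. Next row=LF[7]=4
  step 8: row=4, L[4]='a', prepend. Next row=LF[4]=3
Reversed output: aabbbaa$

Answer: aabbbaa$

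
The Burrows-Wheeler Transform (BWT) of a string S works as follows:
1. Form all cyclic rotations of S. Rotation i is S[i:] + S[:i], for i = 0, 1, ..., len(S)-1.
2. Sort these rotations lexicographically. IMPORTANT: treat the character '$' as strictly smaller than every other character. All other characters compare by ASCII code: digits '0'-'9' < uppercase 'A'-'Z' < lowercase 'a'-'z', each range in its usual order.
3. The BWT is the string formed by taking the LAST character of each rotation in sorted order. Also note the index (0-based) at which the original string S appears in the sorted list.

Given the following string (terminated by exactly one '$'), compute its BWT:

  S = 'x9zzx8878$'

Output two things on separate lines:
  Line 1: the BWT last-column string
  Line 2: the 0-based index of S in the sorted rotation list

All 10 rotations (rotation i = S[i:]+S[:i]):
  rot[0] = x9zzx8878$
  rot[1] = 9zzx8878$x
  rot[2] = zzx8878$x9
  rot[3] = zx8878$x9z
  rot[4] = x8878$x9zz
  rot[5] = 8878$x9zzx
  rot[6] = 878$x9zzx8
  rot[7] = 78$x9zzx88
  rot[8] = 8$x9zzx887
  rot[9] = $x9zzx8878
Sorted (with $ < everything):
  sorted[0] = $x9zzx8878  (last char: '8')
  sorted[1] = 78$x9zzx88  (last char: '8')
  sorted[2] = 8$x9zzx887  (last char: '7')
  sorted[3] = 878$x9zzx8  (last char: '8')
  sorted[4] = 8878$x9zzx  (last char: 'x')
  sorted[5] = 9zzx8878$x  (last char: 'x')
  sorted[6] = x8878$x9zz  (last char: 'z')
  sorted[7] = x9zzx8878$  (last char: '$')
  sorted[8] = zx8878$x9z  (last char: 'z')
  sorted[9] = zzx8878$x9  (last char: '9')
Last column: 8878xxz$z9
Original string S is at sorted index 7

Answer: 8878xxz$z9
7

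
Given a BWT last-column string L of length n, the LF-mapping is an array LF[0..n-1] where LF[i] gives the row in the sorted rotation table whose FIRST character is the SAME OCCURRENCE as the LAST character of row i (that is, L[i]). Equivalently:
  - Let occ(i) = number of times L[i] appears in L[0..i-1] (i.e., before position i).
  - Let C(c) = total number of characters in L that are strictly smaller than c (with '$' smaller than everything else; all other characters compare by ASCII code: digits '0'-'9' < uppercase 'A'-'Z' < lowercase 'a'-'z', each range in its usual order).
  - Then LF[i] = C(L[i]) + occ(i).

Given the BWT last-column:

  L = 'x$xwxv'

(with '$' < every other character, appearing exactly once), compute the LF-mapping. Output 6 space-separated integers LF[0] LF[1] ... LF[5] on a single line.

Answer: 3 0 4 2 5 1

Derivation:
Char counts: '$':1, 'v':1, 'w':1, 'x':3
C (first-col start): C('$')=0, C('v')=1, C('w')=2, C('x')=3
L[0]='x': occ=0, LF[0]=C('x')+0=3+0=3
L[1]='$': occ=0, LF[1]=C('$')+0=0+0=0
L[2]='x': occ=1, LF[2]=C('x')+1=3+1=4
L[3]='w': occ=0, LF[3]=C('w')+0=2+0=2
L[4]='x': occ=2, LF[4]=C('x')+2=3+2=5
L[5]='v': occ=0, LF[5]=C('v')+0=1+0=1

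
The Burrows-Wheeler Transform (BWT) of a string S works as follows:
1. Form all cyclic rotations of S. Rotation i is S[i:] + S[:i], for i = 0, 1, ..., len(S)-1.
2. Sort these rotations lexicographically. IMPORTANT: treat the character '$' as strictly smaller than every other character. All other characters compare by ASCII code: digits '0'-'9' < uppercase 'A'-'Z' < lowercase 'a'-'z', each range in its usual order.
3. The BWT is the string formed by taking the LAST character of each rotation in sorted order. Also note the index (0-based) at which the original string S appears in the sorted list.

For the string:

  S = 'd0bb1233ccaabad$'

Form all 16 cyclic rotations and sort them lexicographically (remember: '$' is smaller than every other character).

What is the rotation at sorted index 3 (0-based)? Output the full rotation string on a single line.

Answer: 233ccaabad$d0bb1

Derivation:
All 16 rotations (rotation i = S[i:]+S[:i]):
  rot[0] = d0bb1233ccaabad$
  rot[1] = 0bb1233ccaabad$d
  rot[2] = bb1233ccaabad$d0
  rot[3] = b1233ccaabad$d0b
  rot[4] = 1233ccaabad$d0bb
  rot[5] = 233ccaabad$d0bb1
  rot[6] = 33ccaabad$d0bb12
  rot[7] = 3ccaabad$d0bb123
  rot[8] = ccaabad$d0bb1233
  rot[9] = caabad$d0bb1233c
  rot[10] = aabad$d0bb1233cc
  rot[11] = abad$d0bb1233cca
  rot[12] = bad$d0bb1233ccaa
  rot[13] = ad$d0bb1233ccaab
  rot[14] = d$d0bb1233ccaaba
  rot[15] = $d0bb1233ccaabad
Sorted (with $ < everything):
  sorted[0] = $d0bb1233ccaabad
  sorted[1] = 0bb1233ccaabad$d
  sorted[2] = 1233ccaabad$d0bb
  sorted[3] = 233ccaabad$d0bb1
  sorted[4] = 33ccaabad$d0bb12
  sorted[5] = 3ccaabad$d0bb123
  sorted[6] = aabad$d0bb1233cc
  sorted[7] = abad$d0bb1233cca
  sorted[8] = ad$d0bb1233ccaab
  sorted[9] = b1233ccaabad$d0b
  sorted[10] = bad$d0bb1233ccaa
  sorted[11] = bb1233ccaabad$d0
  sorted[12] = caabad$d0bb1233c
  sorted[13] = ccaabad$d0bb1233
  sorted[14] = d$d0bb1233ccaaba
  sorted[15] = d0bb1233ccaabad$
sorted[3] = 233ccaabad$d0bb1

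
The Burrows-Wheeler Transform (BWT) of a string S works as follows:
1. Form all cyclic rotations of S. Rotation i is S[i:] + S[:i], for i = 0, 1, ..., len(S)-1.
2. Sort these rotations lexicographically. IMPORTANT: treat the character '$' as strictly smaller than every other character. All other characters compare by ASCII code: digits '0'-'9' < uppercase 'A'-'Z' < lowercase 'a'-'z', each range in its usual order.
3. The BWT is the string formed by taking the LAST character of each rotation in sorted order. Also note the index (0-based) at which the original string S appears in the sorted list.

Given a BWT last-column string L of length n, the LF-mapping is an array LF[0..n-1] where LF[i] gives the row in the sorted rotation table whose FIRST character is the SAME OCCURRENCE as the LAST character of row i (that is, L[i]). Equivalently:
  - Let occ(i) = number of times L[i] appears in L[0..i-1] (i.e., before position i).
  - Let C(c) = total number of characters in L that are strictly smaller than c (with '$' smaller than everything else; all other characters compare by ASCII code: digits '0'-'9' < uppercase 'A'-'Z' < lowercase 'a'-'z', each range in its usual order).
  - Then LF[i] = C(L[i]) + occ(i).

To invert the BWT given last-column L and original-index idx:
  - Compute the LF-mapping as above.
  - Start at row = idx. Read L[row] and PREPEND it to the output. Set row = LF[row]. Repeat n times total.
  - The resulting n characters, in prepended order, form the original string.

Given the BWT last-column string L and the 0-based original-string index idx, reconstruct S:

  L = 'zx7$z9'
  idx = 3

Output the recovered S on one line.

Answer: x79zz$

Derivation:
LF mapping: 4 3 1 0 5 2
Walk LF starting at row 3, prepending L[row]:
  step 1: row=3, L[3]='$', prepend. Next row=LF[3]=0
  step 2: row=0, L[0]='z', prepend. Next row=LF[0]=4
  step 3: row=4, L[4]='z', prepend. Next row=LF[4]=5
  step 4: row=5, L[5]='9', prepend. Next row=LF[5]=2
  step 5: row=2, L[2]='7', prepend. Next row=LF[2]=1
  step 6: row=1, L[1]='x', prepend. Next row=LF[1]=3
Reversed output: x79zz$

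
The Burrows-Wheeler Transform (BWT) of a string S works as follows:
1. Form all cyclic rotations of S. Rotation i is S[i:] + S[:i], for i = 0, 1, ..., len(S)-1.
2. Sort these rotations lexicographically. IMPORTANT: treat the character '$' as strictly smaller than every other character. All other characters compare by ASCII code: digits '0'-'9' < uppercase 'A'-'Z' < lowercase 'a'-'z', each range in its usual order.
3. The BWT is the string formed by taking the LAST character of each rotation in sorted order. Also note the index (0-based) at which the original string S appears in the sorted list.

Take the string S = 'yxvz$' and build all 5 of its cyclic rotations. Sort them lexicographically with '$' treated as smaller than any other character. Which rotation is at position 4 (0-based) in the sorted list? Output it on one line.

All 5 rotations (rotation i = S[i:]+S[:i]):
  rot[0] = yxvz$
  rot[1] = xvz$y
  rot[2] = vz$yx
  rot[3] = z$yxv
  rot[4] = $yxvz
Sorted (with $ < everything):
  sorted[0] = $yxvz
  sorted[1] = vz$yx
  sorted[2] = xvz$y
  sorted[3] = yxvz$
  sorted[4] = z$yxv
sorted[4] = z$yxv

Answer: z$yxv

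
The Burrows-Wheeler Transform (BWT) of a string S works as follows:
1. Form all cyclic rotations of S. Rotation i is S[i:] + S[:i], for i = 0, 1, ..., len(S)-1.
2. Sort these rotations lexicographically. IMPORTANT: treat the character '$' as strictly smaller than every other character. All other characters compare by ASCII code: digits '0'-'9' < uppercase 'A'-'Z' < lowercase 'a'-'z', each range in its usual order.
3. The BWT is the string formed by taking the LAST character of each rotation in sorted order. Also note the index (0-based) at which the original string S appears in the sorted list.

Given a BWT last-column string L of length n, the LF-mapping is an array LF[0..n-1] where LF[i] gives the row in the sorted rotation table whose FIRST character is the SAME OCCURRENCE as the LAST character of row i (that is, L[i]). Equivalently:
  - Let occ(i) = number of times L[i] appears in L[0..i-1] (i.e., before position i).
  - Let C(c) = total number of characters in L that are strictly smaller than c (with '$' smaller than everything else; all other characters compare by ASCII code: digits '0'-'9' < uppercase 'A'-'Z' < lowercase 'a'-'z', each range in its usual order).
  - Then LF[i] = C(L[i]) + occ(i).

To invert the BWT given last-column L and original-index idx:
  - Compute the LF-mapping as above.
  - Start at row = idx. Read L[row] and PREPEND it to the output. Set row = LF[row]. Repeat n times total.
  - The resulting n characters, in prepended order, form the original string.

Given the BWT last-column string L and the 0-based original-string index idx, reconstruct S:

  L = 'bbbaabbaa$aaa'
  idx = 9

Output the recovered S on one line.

Answer: baaabababaab$

Derivation:
LF mapping: 8 9 10 1 2 11 12 3 4 0 5 6 7
Walk LF starting at row 9, prepending L[row]:
  step 1: row=9, L[9]='$', prepend. Next row=LF[9]=0
  step 2: row=0, L[0]='b', prepend. Next row=LF[0]=8
  step 3: row=8, L[8]='a', prepend. Next row=LF[8]=4
  step 4: row=4, L[4]='a', prepend. Next row=LF[4]=2
  step 5: row=2, L[2]='b', prepend. Next row=LF[2]=10
  step 6: row=10, L[10]='a', prepend. Next row=LF[10]=5
  step 7: row=5, L[5]='b', prepend. Next row=LF[5]=11
  step 8: row=11, L[11]='a', prepend. Next row=LF[11]=6
  step 9: row=6, L[6]='b', prepend. Next row=LF[6]=12
  step 10: row=12, L[12]='a', prepend. Next row=LF[12]=7
  step 11: row=7, L[7]='a', prepend. Next row=LF[7]=3
  step 12: row=3, L[3]='a', prepend. Next row=LF[3]=1
  step 13: row=1, L[1]='b', prepend. Next row=LF[1]=9
Reversed output: baaabababaab$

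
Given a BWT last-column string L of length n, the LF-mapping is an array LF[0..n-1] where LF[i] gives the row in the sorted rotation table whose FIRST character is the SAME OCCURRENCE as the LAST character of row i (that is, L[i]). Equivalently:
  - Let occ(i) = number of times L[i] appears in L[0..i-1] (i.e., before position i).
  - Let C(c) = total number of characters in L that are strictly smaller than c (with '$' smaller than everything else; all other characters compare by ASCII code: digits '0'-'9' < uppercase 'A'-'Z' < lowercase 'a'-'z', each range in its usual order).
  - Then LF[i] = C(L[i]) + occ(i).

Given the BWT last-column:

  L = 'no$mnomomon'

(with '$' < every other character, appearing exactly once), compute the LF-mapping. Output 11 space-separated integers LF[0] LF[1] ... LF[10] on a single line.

Char counts: '$':1, 'm':3, 'n':3, 'o':4
C (first-col start): C('$')=0, C('m')=1, C('n')=4, C('o')=7
L[0]='n': occ=0, LF[0]=C('n')+0=4+0=4
L[1]='o': occ=0, LF[1]=C('o')+0=7+0=7
L[2]='$': occ=0, LF[2]=C('$')+0=0+0=0
L[3]='m': occ=0, LF[3]=C('m')+0=1+0=1
L[4]='n': occ=1, LF[4]=C('n')+1=4+1=5
L[5]='o': occ=1, LF[5]=C('o')+1=7+1=8
L[6]='m': occ=1, LF[6]=C('m')+1=1+1=2
L[7]='o': occ=2, LF[7]=C('o')+2=7+2=9
L[8]='m': occ=2, LF[8]=C('m')+2=1+2=3
L[9]='o': occ=3, LF[9]=C('o')+3=7+3=10
L[10]='n': occ=2, LF[10]=C('n')+2=4+2=6

Answer: 4 7 0 1 5 8 2 9 3 10 6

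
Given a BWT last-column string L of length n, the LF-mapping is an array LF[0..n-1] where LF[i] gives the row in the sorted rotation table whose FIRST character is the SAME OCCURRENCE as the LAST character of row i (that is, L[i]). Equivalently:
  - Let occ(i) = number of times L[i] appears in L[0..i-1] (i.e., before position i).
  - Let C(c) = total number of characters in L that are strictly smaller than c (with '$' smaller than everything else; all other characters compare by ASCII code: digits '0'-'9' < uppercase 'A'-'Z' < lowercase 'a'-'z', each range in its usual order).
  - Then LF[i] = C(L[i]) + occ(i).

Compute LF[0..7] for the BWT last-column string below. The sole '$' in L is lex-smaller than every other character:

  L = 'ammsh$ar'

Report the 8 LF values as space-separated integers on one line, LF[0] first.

Char counts: '$':1, 'a':2, 'h':1, 'm':2, 'r':1, 's':1
C (first-col start): C('$')=0, C('a')=1, C('h')=3, C('m')=4, C('r')=6, C('s')=7
L[0]='a': occ=0, LF[0]=C('a')+0=1+0=1
L[1]='m': occ=0, LF[1]=C('m')+0=4+0=4
L[2]='m': occ=1, LF[2]=C('m')+1=4+1=5
L[3]='s': occ=0, LF[3]=C('s')+0=7+0=7
L[4]='h': occ=0, LF[4]=C('h')+0=3+0=3
L[5]='$': occ=0, LF[5]=C('$')+0=0+0=0
L[6]='a': occ=1, LF[6]=C('a')+1=1+1=2
L[7]='r': occ=0, LF[7]=C('r')+0=6+0=6

Answer: 1 4 5 7 3 0 2 6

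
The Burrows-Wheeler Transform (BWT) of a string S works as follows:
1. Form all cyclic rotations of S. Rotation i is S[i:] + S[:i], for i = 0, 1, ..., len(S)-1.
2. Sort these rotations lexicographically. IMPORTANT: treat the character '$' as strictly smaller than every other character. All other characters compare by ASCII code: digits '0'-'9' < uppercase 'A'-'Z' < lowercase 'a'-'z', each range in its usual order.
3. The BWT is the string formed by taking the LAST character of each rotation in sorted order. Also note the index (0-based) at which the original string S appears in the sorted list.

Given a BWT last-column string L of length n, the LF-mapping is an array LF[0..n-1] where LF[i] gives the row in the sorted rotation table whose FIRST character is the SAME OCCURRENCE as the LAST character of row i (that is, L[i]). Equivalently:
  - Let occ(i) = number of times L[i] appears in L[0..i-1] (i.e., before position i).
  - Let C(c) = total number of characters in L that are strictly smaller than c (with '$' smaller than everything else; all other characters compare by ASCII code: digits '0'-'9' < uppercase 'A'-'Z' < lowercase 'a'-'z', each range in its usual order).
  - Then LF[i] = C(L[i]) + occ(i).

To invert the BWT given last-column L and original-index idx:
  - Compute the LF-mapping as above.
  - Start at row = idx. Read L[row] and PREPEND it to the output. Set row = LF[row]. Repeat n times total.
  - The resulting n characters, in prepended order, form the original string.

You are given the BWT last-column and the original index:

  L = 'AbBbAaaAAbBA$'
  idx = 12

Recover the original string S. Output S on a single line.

LF mapping: 1 10 6 11 2 8 9 3 4 12 7 5 0
Walk LF starting at row 12, prepending L[row]:
  step 1: row=12, L[12]='$', prepend. Next row=LF[12]=0
  step 2: row=0, L[0]='A', prepend. Next row=LF[0]=1
  step 3: row=1, L[1]='b', prepend. Next row=LF[1]=10
  step 4: row=10, L[10]='B', prepend. Next row=LF[10]=7
  step 5: row=7, L[7]='A', prepend. Next row=LF[7]=3
  step 6: row=3, L[3]='b', prepend. Next row=LF[3]=11
  step 7: row=11, L[11]='A', prepend. Next row=LF[11]=5
  step 8: row=5, L[5]='a', prepend. Next row=LF[5]=8
  step 9: row=8, L[8]='A', prepend. Next row=LF[8]=4
  step 10: row=4, L[4]='A', prepend. Next row=LF[4]=2
  step 11: row=2, L[2]='B', prepend. Next row=LF[2]=6
  step 12: row=6, L[6]='a', prepend. Next row=LF[6]=9
  step 13: row=9, L[9]='b', prepend. Next row=LF[9]=12
Reversed output: baBAAaAbABbA$

Answer: baBAAaAbABbA$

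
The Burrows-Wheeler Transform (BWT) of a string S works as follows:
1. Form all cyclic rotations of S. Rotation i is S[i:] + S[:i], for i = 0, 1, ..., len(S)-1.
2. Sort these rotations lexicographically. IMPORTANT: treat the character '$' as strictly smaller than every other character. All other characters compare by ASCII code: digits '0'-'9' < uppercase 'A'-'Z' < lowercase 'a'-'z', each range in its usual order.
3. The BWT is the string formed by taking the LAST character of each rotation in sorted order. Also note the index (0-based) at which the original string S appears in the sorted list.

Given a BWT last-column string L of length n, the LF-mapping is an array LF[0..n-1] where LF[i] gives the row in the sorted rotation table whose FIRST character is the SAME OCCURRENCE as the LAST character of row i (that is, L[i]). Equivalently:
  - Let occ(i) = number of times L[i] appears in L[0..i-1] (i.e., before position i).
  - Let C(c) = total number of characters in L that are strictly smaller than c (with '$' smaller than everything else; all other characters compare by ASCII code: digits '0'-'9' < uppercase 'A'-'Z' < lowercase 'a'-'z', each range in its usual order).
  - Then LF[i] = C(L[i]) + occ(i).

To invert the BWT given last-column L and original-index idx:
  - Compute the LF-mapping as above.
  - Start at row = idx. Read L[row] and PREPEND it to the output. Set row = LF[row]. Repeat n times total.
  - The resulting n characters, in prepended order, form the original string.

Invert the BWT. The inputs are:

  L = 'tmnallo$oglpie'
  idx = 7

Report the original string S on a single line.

LF mapping: 13 8 9 1 5 6 10 0 11 3 7 12 4 2
Walk LF starting at row 7, prepending L[row]:
  step 1: row=7, L[7]='$', prepend. Next row=LF[7]=0
  step 2: row=0, L[0]='t', prepend. Next row=LF[0]=13
  step 3: row=13, L[13]='e', prepend. Next row=LF[13]=2
  step 4: row=2, L[2]='n', prepend. Next row=LF[2]=9
  step 5: row=9, L[9]='g', prepend. Next row=LF[9]=3
  step 6: row=3, L[3]='a', prepend. Next row=LF[3]=1
  step 7: row=1, L[1]='m', prepend. Next row=LF[1]=8
  step 8: row=8, L[8]='o', prepend. Next row=LF[8]=11
  step 9: row=11, L[11]='p', prepend. Next row=LF[11]=12
  step 10: row=12, L[12]='i', prepend. Next row=LF[12]=4
  step 11: row=4, L[4]='l', prepend. Next row=LF[4]=5
  step 12: row=5, L[5]='l', prepend. Next row=LF[5]=6
  step 13: row=6, L[6]='o', prepend. Next row=LF[6]=10
  step 14: row=10, L[10]='l', prepend. Next row=LF[10]=7
Reversed output: lollipomagnet$

Answer: lollipomagnet$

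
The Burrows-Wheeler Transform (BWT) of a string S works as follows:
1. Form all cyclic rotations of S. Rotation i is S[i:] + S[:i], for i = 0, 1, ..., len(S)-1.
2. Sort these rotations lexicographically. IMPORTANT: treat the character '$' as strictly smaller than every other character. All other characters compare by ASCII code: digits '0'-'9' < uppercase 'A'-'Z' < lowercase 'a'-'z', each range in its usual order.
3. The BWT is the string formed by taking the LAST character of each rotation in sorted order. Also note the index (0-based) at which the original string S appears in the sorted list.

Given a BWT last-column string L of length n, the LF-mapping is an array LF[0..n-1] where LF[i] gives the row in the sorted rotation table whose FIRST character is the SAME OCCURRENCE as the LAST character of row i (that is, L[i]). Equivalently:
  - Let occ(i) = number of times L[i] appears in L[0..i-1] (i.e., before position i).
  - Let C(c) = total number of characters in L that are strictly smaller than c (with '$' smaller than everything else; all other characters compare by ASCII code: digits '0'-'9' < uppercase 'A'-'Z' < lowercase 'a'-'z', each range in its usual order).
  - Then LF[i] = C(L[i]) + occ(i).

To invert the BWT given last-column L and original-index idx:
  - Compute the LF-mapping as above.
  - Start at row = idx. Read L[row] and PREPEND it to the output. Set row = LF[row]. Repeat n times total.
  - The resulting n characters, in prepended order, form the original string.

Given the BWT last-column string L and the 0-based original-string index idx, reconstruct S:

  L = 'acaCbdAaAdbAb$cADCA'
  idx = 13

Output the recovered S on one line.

Answer: baADcbbAcACAaCdAda$

Derivation:
LF mapping: 9 15 10 6 12 17 1 11 2 18 13 3 14 0 16 4 8 7 5
Walk LF starting at row 13, prepending L[row]:
  step 1: row=13, L[13]='$', prepend. Next row=LF[13]=0
  step 2: row=0, L[0]='a', prepend. Next row=LF[0]=9
  step 3: row=9, L[9]='d', prepend. Next row=LF[9]=18
  step 4: row=18, L[18]='A', prepend. Next row=LF[18]=5
  step 5: row=5, L[5]='d', prepend. Next row=LF[5]=17
  step 6: row=17, L[17]='C', prepend. Next row=LF[17]=7
  step 7: row=7, L[7]='a', prepend. Next row=LF[7]=11
  step 8: row=11, L[11]='A', prepend. Next row=LF[11]=3
  step 9: row=3, L[3]='C', prepend. Next row=LF[3]=6
  step 10: row=6, L[6]='A', prepend. Next row=LF[6]=1
  step 11: row=1, L[1]='c', prepend. Next row=LF[1]=15
  step 12: row=15, L[15]='A', prepend. Next row=LF[15]=4
  step 13: row=4, L[4]='b', prepend. Next row=LF[4]=12
  step 14: row=12, L[12]='b', prepend. Next row=LF[12]=14
  step 15: row=14, L[14]='c', prepend. Next row=LF[14]=16
  step 16: row=16, L[16]='D', prepend. Next row=LF[16]=8
  step 17: row=8, L[8]='A', prepend. Next row=LF[8]=2
  step 18: row=2, L[2]='a', prepend. Next row=LF[2]=10
  step 19: row=10, L[10]='b', prepend. Next row=LF[10]=13
Reversed output: baADcbbAcACAaCdAda$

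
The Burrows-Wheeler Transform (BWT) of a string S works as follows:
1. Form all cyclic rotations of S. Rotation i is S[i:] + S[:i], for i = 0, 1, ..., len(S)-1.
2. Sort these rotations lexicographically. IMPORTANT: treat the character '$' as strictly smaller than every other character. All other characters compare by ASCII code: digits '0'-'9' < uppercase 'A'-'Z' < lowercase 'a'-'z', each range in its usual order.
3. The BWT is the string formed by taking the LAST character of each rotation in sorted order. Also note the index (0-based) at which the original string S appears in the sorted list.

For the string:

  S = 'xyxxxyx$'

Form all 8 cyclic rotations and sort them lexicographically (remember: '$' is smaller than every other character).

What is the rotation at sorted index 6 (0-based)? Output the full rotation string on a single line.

All 8 rotations (rotation i = S[i:]+S[:i]):
  rot[0] = xyxxxyx$
  rot[1] = yxxxyx$x
  rot[2] = xxxyx$xy
  rot[3] = xxyx$xyx
  rot[4] = xyx$xyxx
  rot[5] = yx$xyxxx
  rot[6] = x$xyxxxy
  rot[7] = $xyxxxyx
Sorted (with $ < everything):
  sorted[0] = $xyxxxyx
  sorted[1] = x$xyxxxy
  sorted[2] = xxxyx$xy
  sorted[3] = xxyx$xyx
  sorted[4] = xyx$xyxx
  sorted[5] = xyxxxyx$
  sorted[6] = yx$xyxxx
  sorted[7] = yxxxyx$x
sorted[6] = yx$xyxxx

Answer: yx$xyxxx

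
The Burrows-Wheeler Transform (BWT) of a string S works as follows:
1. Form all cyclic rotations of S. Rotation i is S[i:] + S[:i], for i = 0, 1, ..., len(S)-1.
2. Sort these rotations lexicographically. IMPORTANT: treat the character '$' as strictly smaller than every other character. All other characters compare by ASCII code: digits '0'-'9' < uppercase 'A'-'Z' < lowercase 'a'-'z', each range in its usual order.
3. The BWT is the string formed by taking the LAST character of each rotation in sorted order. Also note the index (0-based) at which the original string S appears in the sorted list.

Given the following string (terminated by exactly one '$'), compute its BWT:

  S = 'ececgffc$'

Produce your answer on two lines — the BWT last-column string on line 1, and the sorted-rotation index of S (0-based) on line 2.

Answer: cfee$cfgc
4

Derivation:
All 9 rotations (rotation i = S[i:]+S[:i]):
  rot[0] = ececgffc$
  rot[1] = cecgffc$e
  rot[2] = ecgffc$ec
  rot[3] = cgffc$ece
  rot[4] = gffc$ecec
  rot[5] = ffc$ececg
  rot[6] = fc$ececgf
  rot[7] = c$ececgff
  rot[8] = $ececgffc
Sorted (with $ < everything):
  sorted[0] = $ececgffc  (last char: 'c')
  sorted[1] = c$ececgff  (last char: 'f')
  sorted[2] = cecgffc$e  (last char: 'e')
  sorted[3] = cgffc$ece  (last char: 'e')
  sorted[4] = ececgffc$  (last char: '$')
  sorted[5] = ecgffc$ec  (last char: 'c')
  sorted[6] = fc$ececgf  (last char: 'f')
  sorted[7] = ffc$ececg  (last char: 'g')
  sorted[8] = gffc$ecec  (last char: 'c')
Last column: cfee$cfgc
Original string S is at sorted index 4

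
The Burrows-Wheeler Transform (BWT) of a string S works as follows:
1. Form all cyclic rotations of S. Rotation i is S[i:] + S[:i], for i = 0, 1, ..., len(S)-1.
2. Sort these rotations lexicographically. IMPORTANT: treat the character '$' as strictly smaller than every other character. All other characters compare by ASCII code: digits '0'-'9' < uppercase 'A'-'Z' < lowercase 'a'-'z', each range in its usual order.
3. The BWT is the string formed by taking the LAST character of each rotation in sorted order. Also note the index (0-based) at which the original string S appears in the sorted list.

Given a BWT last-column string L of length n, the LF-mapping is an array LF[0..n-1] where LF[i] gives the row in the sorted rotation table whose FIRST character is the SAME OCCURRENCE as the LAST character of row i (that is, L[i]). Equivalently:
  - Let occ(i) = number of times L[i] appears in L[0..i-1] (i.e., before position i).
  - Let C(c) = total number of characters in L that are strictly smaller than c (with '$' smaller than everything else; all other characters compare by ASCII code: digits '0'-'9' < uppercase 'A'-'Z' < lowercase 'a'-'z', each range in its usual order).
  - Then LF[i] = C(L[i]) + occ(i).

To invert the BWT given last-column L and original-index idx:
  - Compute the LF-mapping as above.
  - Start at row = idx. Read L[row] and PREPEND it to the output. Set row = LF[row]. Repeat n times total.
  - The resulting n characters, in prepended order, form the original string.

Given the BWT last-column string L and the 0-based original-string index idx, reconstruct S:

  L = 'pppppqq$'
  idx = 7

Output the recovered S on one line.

Answer: qqppppp$

Derivation:
LF mapping: 1 2 3 4 5 6 7 0
Walk LF starting at row 7, prepending L[row]:
  step 1: row=7, L[7]='$', prepend. Next row=LF[7]=0
  step 2: row=0, L[0]='p', prepend. Next row=LF[0]=1
  step 3: row=1, L[1]='p', prepend. Next row=LF[1]=2
  step 4: row=2, L[2]='p', prepend. Next row=LF[2]=3
  step 5: row=3, L[3]='p', prepend. Next row=LF[3]=4
  step 6: row=4, L[4]='p', prepend. Next row=LF[4]=5
  step 7: row=5, L[5]='q', prepend. Next row=LF[5]=6
  step 8: row=6, L[6]='q', prepend. Next row=LF[6]=7
Reversed output: qqppppp$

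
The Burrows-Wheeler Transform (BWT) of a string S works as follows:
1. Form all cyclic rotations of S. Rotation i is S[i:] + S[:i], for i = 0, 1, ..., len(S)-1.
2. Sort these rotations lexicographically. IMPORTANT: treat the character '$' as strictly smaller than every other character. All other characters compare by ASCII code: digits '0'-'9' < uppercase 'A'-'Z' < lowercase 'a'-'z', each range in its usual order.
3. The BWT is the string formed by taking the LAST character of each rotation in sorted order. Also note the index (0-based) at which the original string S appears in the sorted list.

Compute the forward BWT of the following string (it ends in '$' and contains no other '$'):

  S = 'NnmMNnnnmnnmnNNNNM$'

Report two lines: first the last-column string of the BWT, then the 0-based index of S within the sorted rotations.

Answer: MNmNNNn$MnnnmNnnmnN
7

Derivation:
All 19 rotations (rotation i = S[i:]+S[:i]):
  rot[0] = NnmMNnnnmnnmnNNNNM$
  rot[1] = nmMNnnnmnnmnNNNNM$N
  rot[2] = mMNnnnmnnmnNNNNM$Nn
  rot[3] = MNnnnmnnmnNNNNM$Nnm
  rot[4] = NnnnmnnmnNNNNM$NnmM
  rot[5] = nnnmnnmnNNNNM$NnmMN
  rot[6] = nnmnnmnNNNNM$NnmMNn
  rot[7] = nmnnmnNNNNM$NnmMNnn
  rot[8] = mnnmnNNNNM$NnmMNnnn
  rot[9] = nnmnNNNNM$NnmMNnnnm
  rot[10] = nmnNNNNM$NnmMNnnnmn
  rot[11] = mnNNNNM$NnmMNnnnmnn
  rot[12] = nNNNNM$NnmMNnnnmnnm
  rot[13] = NNNNM$NnmMNnnnmnnmn
  rot[14] = NNNM$NnmMNnnnmnnmnN
  rot[15] = NNM$NnmMNnnnmnnmnNN
  rot[16] = NM$NnmMNnnnmnnmnNNN
  rot[17] = M$NnmMNnnnmnnmnNNNN
  rot[18] = $NnmMNnnnmnnmnNNNNM
Sorted (with $ < everything):
  sorted[0] = $NnmMNnnnmnnmnNNNNM  (last char: 'M')
  sorted[1] = M$NnmMNnnnmnnmnNNNN  (last char: 'N')
  sorted[2] = MNnnnmnnmnNNNNM$Nnm  (last char: 'm')
  sorted[3] = NM$NnmMNnnnmnnmnNNN  (last char: 'N')
  sorted[4] = NNM$NnmMNnnnmnnmnNN  (last char: 'N')
  sorted[5] = NNNM$NnmMNnnnmnnmnN  (last char: 'N')
  sorted[6] = NNNNM$NnmMNnnnmnnmn  (last char: 'n')
  sorted[7] = NnmMNnnnmnnmnNNNNM$  (last char: '$')
  sorted[8] = NnnnmnnmnNNNNM$NnmM  (last char: 'M')
  sorted[9] = mMNnnnmnnmnNNNNM$Nn  (last char: 'n')
  sorted[10] = mnNNNNM$NnmMNnnnmnn  (last char: 'n')
  sorted[11] = mnnmnNNNNM$NnmMNnnn  (last char: 'n')
  sorted[12] = nNNNNM$NnmMNnnnmnnm  (last char: 'm')
  sorted[13] = nmMNnnnmnnmnNNNNM$N  (last char: 'N')
  sorted[14] = nmnNNNNM$NnmMNnnnmn  (last char: 'n')
  sorted[15] = nmnnmnNNNNM$NnmMNnn  (last char: 'n')
  sorted[16] = nnmnNNNNM$NnmMNnnnm  (last char: 'm')
  sorted[17] = nnmnnmnNNNNM$NnmMNn  (last char: 'n')
  sorted[18] = nnnmnnmnNNNNM$NnmMN  (last char: 'N')
Last column: MNmNNNn$MnnnmNnnmnN
Original string S is at sorted index 7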